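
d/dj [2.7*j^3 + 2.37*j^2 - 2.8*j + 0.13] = 8.1*j^2 + 4.74*j - 2.8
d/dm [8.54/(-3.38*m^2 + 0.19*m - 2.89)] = (57.7304*m - 1.6226)/(3.38*m^2 - 0.19*m + 2.89)^2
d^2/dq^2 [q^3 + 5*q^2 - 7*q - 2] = 6*q + 10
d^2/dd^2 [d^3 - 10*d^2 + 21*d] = 6*d - 20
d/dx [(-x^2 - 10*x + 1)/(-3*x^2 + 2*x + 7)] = 8*(-4*x^2 - x - 9)/(9*x^4 - 12*x^3 - 38*x^2 + 28*x + 49)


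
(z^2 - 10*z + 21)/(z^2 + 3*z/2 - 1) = 2*(z^2 - 10*z + 21)/(2*z^2 + 3*z - 2)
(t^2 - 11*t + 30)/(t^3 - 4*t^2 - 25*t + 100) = (t - 6)/(t^2 + t - 20)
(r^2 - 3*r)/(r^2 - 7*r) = (r - 3)/(r - 7)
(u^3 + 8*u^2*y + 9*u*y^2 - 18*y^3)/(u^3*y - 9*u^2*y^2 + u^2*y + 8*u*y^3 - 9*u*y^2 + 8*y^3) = (-u^2 - 9*u*y - 18*y^2)/(y*(-u^2 + 8*u*y - u + 8*y))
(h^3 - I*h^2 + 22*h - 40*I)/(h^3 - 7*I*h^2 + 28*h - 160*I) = (h - 2*I)/(h - 8*I)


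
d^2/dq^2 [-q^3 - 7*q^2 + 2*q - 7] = -6*q - 14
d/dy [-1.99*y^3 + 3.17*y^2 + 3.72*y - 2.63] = -5.97*y^2 + 6.34*y + 3.72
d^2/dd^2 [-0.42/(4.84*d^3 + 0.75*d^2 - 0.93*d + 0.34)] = ((12.1968*d + 0.63)*(4.84*d^3 + 0.75*d^2 - 0.93*d + 0.34) - 0.42*(14.52*d^2 + 1.5*d - 0.93)*(29.04*d^2 + 3.0*d - 1.86))/(4.84*d^3 + 0.75*d^2 - 0.93*d + 0.34)^3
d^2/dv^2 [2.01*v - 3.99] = 0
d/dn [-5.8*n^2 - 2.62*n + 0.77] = -11.6*n - 2.62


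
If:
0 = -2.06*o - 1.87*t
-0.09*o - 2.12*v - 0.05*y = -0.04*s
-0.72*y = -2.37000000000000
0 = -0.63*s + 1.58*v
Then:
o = -22.4409171075838*v - 1.8287037037037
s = 2.50793650793651*v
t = 24.7210102896377*v + 2.01450782333135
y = 3.29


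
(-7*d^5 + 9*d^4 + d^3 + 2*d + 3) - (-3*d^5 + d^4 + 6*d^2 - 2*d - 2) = -4*d^5 + 8*d^4 + d^3 - 6*d^2 + 4*d + 5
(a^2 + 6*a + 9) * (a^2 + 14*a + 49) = a^4 + 20*a^3 + 142*a^2 + 420*a + 441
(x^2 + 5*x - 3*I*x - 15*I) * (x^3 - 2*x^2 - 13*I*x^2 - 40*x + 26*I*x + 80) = x^5 + 3*x^4 - 16*I*x^4 - 89*x^3 - 48*I*x^3 - 237*x^2 + 280*I*x^2 + 790*x + 360*I*x - 1200*I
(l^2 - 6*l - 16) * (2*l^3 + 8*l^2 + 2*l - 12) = 2*l^5 - 4*l^4 - 78*l^3 - 152*l^2 + 40*l + 192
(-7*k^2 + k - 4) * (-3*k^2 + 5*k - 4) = 21*k^4 - 38*k^3 + 45*k^2 - 24*k + 16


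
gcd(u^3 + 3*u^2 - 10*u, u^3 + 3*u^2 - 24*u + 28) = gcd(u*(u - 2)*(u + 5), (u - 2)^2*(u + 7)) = u - 2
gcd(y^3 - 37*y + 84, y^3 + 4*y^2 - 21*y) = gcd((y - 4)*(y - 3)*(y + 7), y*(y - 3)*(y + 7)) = y^2 + 4*y - 21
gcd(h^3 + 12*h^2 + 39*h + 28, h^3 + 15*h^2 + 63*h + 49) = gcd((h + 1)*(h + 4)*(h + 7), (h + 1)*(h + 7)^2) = h^2 + 8*h + 7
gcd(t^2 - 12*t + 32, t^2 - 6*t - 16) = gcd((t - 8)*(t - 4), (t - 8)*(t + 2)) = t - 8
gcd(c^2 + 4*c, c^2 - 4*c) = c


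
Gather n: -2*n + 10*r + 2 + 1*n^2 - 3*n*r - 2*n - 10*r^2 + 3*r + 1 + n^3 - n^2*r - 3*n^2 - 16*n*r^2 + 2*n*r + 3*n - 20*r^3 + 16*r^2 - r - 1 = n^3 + n^2*(-r - 2) + n*(-16*r^2 - r - 1) - 20*r^3 + 6*r^2 + 12*r + 2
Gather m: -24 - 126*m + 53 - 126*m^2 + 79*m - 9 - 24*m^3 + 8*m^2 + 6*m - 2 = -24*m^3 - 118*m^2 - 41*m + 18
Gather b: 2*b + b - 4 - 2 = 3*b - 6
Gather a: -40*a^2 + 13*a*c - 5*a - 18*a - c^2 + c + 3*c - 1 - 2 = -40*a^2 + a*(13*c - 23) - c^2 + 4*c - 3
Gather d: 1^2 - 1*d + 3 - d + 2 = 6 - 2*d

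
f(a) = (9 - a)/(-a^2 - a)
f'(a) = (9 - a)*(2*a + 1)/(-a^2 - a)^2 - 1/(-a^2 - a) = (-a^2 + 18*a + 9)/(a^2*(a^2 + 2*a + 1))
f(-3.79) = -1.21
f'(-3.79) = -0.66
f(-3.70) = -1.27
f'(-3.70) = -0.71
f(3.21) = -0.43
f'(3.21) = 0.31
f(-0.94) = 176.24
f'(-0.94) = -2767.59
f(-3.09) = -1.87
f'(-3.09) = -1.35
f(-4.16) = -1.00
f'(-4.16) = -0.48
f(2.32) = -0.87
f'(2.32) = 0.76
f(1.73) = -1.54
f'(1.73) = 1.67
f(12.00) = 0.02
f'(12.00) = 0.00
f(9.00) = 0.00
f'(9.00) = 0.01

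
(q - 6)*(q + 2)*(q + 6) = q^3 + 2*q^2 - 36*q - 72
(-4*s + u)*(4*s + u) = -16*s^2 + u^2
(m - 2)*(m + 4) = m^2 + 2*m - 8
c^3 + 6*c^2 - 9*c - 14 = (c - 2)*(c + 1)*(c + 7)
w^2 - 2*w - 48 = (w - 8)*(w + 6)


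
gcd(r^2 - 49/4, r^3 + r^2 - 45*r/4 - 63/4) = r - 7/2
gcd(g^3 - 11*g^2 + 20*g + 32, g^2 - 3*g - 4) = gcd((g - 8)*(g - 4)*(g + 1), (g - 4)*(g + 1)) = g^2 - 3*g - 4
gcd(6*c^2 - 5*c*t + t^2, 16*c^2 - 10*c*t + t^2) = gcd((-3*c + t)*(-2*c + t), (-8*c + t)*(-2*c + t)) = -2*c + t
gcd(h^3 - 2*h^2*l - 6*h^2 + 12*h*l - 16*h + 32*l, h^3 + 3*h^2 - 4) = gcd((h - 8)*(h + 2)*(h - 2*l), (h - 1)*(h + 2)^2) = h + 2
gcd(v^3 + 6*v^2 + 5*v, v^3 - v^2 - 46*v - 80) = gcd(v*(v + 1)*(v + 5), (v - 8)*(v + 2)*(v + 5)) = v + 5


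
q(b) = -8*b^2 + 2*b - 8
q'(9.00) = -142.00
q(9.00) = -638.00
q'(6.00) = -94.00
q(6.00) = -284.00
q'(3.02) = -46.32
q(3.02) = -74.92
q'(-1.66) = 28.56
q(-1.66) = -33.36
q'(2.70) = -41.20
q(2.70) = -60.92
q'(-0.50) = 10.00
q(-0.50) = -11.00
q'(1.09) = -15.44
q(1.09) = -15.32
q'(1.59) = -23.44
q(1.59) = -25.04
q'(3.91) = -60.56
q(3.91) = -122.48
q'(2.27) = -34.32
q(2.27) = -44.68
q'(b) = 2 - 16*b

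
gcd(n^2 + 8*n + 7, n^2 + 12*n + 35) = n + 7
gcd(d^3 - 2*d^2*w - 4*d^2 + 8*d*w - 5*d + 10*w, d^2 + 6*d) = 1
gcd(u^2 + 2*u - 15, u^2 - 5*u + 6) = u - 3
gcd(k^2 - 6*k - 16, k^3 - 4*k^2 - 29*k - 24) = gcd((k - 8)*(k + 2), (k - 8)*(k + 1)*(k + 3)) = k - 8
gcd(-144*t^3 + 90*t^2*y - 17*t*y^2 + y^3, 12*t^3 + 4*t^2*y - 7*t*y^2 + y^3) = -6*t + y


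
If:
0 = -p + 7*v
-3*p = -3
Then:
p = 1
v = 1/7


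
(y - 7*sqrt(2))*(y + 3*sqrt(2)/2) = y^2 - 11*sqrt(2)*y/2 - 21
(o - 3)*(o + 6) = o^2 + 3*o - 18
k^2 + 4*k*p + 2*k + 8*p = (k + 2)*(k + 4*p)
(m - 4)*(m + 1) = m^2 - 3*m - 4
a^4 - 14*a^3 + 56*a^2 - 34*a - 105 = (a - 7)*(a - 5)*(a - 3)*(a + 1)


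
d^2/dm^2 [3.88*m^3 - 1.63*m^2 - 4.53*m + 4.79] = 23.28*m - 3.26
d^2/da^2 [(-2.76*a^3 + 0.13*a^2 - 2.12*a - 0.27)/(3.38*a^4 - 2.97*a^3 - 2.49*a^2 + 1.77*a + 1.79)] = (-63.0626879999999*a^9 + 8.91103199999998*a^8 - 437.839116*a^7 + 555.288918*a^6 + 380.543004*a^5 - 196.498626*a^4 + 138.46666*a^3 - 166.162518*a^2 - 111.226788*a + 10.168058)/(38.614472*a^12 - 101.791404*a^11 + 4.10365800000002*a^10 + 184.442175*a^9 - 48.284013*a^8 - 205.59852*a^7 + 51.845688*a^6 + 148.687038*a^5 - 14.077758*a^4 - 70.3377*a^3 - 7.110954*a^2 + 17.013771*a + 5.735339)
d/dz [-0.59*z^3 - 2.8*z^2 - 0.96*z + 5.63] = -1.77*z^2 - 5.6*z - 0.96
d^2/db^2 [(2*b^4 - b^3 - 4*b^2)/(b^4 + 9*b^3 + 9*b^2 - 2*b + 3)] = 2*(-19*b^9 - 66*b^8 - 57*b^7 - 83*b^6 - 336*b^5 + 276*b^4 + 611*b^3 + 450*b^2 - 27*b - 36)/(b^12 + 27*b^11 + 270*b^10 + 1209*b^9 + 2331*b^8 + 1755*b^7 + 660*b^6 + 1044*b^5 + 540*b^4 - 89*b^3 + 279*b^2 - 54*b + 27)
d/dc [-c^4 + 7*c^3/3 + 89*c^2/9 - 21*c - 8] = -4*c^3 + 7*c^2 + 178*c/9 - 21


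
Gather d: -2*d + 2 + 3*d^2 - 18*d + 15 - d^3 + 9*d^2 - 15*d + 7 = -d^3 + 12*d^2 - 35*d + 24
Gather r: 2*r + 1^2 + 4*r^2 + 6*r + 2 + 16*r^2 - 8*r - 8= 20*r^2 - 5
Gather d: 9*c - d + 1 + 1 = 9*c - d + 2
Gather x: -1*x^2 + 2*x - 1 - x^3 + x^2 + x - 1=-x^3 + 3*x - 2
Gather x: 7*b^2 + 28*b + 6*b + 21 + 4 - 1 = 7*b^2 + 34*b + 24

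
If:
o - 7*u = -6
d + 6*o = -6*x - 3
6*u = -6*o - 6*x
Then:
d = 3/2 - 3*x/4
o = -7*x/8 - 3/4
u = 3/4 - x/8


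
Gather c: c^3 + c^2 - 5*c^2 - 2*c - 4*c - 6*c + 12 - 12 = c^3 - 4*c^2 - 12*c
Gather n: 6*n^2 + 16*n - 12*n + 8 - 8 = 6*n^2 + 4*n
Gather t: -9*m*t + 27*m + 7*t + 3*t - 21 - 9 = 27*m + t*(10 - 9*m) - 30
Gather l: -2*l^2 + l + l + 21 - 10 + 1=-2*l^2 + 2*l + 12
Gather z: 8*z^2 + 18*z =8*z^2 + 18*z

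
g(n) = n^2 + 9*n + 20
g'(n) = 2*n + 9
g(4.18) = 75.09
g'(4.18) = 17.36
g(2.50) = 48.75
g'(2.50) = 14.00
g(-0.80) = 13.44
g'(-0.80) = 7.40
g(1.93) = 41.09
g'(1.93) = 12.86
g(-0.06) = 19.46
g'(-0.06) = 8.88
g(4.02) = 72.34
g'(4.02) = 17.04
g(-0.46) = 16.07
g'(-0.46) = 8.08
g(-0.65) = 14.57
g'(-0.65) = 7.70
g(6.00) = 110.00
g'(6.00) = 21.00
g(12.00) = 272.00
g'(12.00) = 33.00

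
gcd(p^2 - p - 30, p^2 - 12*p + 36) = p - 6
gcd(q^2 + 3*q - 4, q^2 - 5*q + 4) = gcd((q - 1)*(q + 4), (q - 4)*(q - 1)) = q - 1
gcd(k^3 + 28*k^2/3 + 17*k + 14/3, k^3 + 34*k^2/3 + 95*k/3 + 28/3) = k^2 + 22*k/3 + 7/3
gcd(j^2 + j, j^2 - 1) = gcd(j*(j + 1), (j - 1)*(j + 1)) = j + 1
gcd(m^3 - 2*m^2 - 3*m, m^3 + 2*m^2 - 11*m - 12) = m^2 - 2*m - 3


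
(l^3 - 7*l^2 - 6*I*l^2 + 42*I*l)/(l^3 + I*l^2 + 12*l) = (l^2 - 7*l - 6*I*l + 42*I)/(l^2 + I*l + 12)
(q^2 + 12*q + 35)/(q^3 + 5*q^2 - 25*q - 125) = (q + 7)/(q^2 - 25)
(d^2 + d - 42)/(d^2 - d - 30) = (d + 7)/(d + 5)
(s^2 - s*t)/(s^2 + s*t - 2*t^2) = s/(s + 2*t)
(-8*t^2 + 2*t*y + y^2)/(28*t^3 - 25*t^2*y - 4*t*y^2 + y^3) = (-2*t + y)/(7*t^2 - 8*t*y + y^2)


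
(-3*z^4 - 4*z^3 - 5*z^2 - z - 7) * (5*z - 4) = -15*z^5 - 8*z^4 - 9*z^3 + 15*z^2 - 31*z + 28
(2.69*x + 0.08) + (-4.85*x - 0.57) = -2.16*x - 0.49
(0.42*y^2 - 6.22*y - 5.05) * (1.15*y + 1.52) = 0.483*y^3 - 6.5146*y^2 - 15.2619*y - 7.676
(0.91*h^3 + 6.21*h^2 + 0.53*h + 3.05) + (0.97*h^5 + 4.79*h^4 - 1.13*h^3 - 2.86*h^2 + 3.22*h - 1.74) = 0.97*h^5 + 4.79*h^4 - 0.22*h^3 + 3.35*h^2 + 3.75*h + 1.31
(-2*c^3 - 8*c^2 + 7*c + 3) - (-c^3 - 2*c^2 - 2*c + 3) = -c^3 - 6*c^2 + 9*c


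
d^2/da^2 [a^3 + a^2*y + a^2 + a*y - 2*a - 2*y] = 6*a + 2*y + 2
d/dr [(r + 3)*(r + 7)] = 2*r + 10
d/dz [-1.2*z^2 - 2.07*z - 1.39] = -2.4*z - 2.07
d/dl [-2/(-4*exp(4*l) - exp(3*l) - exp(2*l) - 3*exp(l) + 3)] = (-32*exp(3*l) - 6*exp(2*l) - 4*exp(l) - 6)*exp(l)/(4*exp(4*l) + exp(3*l) + exp(2*l) + 3*exp(l) - 3)^2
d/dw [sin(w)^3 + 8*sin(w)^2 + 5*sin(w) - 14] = (3*sin(w)^2 + 16*sin(w) + 5)*cos(w)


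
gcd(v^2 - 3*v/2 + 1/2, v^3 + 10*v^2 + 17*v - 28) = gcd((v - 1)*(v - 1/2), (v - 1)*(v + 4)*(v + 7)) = v - 1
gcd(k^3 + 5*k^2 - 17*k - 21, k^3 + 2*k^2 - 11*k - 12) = k^2 - 2*k - 3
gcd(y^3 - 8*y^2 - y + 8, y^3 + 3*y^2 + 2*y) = y + 1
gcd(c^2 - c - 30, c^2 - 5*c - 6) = c - 6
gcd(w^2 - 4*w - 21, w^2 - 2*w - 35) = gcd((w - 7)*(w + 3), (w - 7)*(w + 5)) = w - 7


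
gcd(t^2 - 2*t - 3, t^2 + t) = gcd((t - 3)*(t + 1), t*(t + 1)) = t + 1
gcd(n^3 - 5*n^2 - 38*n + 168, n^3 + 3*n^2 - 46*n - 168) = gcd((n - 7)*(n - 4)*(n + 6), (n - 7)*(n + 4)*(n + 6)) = n^2 - n - 42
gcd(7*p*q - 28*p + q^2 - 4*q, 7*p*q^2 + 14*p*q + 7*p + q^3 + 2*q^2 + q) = 7*p + q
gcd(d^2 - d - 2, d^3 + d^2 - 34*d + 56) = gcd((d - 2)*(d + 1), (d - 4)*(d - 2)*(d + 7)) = d - 2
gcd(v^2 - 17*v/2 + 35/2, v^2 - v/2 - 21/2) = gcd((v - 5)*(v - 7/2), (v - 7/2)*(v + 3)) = v - 7/2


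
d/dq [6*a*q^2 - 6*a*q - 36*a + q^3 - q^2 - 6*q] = 12*a*q - 6*a + 3*q^2 - 2*q - 6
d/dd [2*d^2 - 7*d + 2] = 4*d - 7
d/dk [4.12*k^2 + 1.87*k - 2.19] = 8.24*k + 1.87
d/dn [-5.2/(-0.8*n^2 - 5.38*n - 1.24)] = (-8.32*n - 27.976)/(0.8*n^2 + 5.38*n + 1.24)^2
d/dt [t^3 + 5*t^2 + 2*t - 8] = 3*t^2 + 10*t + 2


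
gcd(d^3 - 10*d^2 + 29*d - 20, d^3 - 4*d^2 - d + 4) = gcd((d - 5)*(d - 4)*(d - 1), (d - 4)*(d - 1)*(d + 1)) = d^2 - 5*d + 4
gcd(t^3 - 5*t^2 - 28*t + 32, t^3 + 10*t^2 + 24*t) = t + 4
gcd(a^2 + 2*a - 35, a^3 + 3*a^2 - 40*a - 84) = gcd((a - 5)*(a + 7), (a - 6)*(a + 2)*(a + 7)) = a + 7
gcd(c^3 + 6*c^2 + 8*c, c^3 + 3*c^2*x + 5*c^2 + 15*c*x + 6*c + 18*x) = c + 2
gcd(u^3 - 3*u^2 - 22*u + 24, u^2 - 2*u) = 1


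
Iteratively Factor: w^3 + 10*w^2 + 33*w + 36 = (w + 3)*(w^2 + 7*w + 12) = (w + 3)^2*(w + 4)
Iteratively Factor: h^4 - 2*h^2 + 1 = (h + 1)*(h^3 - h^2 - h + 1) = (h + 1)^2*(h^2 - 2*h + 1) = (h - 1)*(h + 1)^2*(h - 1)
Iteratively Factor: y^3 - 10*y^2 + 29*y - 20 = (y - 5)*(y^2 - 5*y + 4) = (y - 5)*(y - 4)*(y - 1)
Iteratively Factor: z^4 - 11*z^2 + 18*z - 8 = (z + 4)*(z^3 - 4*z^2 + 5*z - 2) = (z - 1)*(z + 4)*(z^2 - 3*z + 2) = (z - 2)*(z - 1)*(z + 4)*(z - 1)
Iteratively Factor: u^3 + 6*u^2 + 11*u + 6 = (u + 1)*(u^2 + 5*u + 6) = (u + 1)*(u + 3)*(u + 2)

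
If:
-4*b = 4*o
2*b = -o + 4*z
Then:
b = 4*z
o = -4*z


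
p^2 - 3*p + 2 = (p - 2)*(p - 1)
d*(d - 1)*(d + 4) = d^3 + 3*d^2 - 4*d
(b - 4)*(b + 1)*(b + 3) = b^3 - 13*b - 12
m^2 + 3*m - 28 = (m - 4)*(m + 7)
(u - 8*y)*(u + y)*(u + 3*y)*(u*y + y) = u^4*y - 4*u^3*y^2 + u^3*y - 29*u^2*y^3 - 4*u^2*y^2 - 24*u*y^4 - 29*u*y^3 - 24*y^4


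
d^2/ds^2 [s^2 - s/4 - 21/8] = 2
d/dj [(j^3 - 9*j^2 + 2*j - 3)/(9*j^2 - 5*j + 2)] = (9*j^4 - 10*j^3 + 33*j^2 + 18*j - 11)/(81*j^4 - 90*j^3 + 61*j^2 - 20*j + 4)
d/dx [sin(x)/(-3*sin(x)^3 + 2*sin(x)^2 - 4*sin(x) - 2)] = 2*(3*sin(x)^3 - sin(x)^2 - 1)*cos(x)/(3*sin(x)^3 - 2*sin(x)^2 + 4*sin(x) + 2)^2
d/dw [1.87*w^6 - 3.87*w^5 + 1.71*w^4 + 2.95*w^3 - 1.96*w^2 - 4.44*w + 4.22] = 11.22*w^5 - 19.35*w^4 + 6.84*w^3 + 8.85*w^2 - 3.92*w - 4.44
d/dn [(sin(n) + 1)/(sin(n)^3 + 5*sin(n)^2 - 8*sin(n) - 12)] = -2*(sin(n) + 2)*cos(n)/((sin(n) - 2)^2*(sin(n) + 6)^2)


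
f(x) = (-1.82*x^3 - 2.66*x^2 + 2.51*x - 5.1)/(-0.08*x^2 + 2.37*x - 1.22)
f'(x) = (0.16*x - 2.37)*(-1.82*x^3 - 2.66*x^2 + 2.51*x - 5.1)/(-0.08*x^2 + 2.37*x - 1.22)^2 + (-5.46*x^2 - 5.32*x + 2.51)/(-0.08*x^2 + 2.37*x - 1.22) = (0.1456*x^4 - 8.6268*x^3 + 0.557799999999999*x^2 + 5.6744*x + 9.0248)/(0.0064*x^4 - 0.3792*x^3 + 5.8121*x^2 - 5.7828*x + 1.4884)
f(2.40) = -9.87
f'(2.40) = -5.52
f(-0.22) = 3.30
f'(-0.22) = 2.59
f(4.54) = -27.73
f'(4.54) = -11.23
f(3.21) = -15.22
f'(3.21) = -7.65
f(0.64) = -19.17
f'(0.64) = 152.74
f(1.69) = -6.74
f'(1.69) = -3.10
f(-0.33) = 3.06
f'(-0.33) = 1.86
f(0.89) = -7.57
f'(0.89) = 12.50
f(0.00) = 4.18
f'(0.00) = 6.06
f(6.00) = -47.32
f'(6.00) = -15.74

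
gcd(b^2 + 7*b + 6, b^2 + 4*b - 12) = b + 6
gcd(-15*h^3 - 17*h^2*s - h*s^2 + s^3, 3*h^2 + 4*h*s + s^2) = 3*h^2 + 4*h*s + s^2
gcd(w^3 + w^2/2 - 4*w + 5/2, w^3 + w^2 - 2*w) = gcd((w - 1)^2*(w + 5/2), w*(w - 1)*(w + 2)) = w - 1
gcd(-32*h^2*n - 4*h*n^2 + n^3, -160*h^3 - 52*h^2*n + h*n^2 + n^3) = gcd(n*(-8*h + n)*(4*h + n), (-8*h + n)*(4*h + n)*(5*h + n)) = 32*h^2 + 4*h*n - n^2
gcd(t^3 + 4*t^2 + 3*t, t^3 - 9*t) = t^2 + 3*t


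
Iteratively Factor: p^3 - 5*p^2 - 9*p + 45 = (p - 5)*(p^2 - 9) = (p - 5)*(p - 3)*(p + 3)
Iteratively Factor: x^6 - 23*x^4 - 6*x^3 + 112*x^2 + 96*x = (x - 3)*(x^5 + 3*x^4 - 14*x^3 - 48*x^2 - 32*x) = (x - 3)*(x + 2)*(x^4 + x^3 - 16*x^2 - 16*x) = (x - 4)*(x - 3)*(x + 2)*(x^3 + 5*x^2 + 4*x) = (x - 4)*(x - 3)*(x + 1)*(x + 2)*(x^2 + 4*x) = x*(x - 4)*(x - 3)*(x + 1)*(x + 2)*(x + 4)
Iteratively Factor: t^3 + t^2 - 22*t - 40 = (t + 2)*(t^2 - t - 20) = (t + 2)*(t + 4)*(t - 5)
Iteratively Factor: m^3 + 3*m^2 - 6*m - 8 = (m - 2)*(m^2 + 5*m + 4) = (m - 2)*(m + 1)*(m + 4)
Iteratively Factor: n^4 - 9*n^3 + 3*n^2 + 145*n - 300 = (n - 5)*(n^3 - 4*n^2 - 17*n + 60) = (n - 5)*(n - 3)*(n^2 - n - 20) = (n - 5)*(n - 3)*(n + 4)*(n - 5)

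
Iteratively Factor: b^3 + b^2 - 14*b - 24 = (b + 2)*(b^2 - b - 12) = (b - 4)*(b + 2)*(b + 3)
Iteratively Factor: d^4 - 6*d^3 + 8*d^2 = (d - 2)*(d^3 - 4*d^2) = (d - 4)*(d - 2)*(d^2) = d*(d - 4)*(d - 2)*(d)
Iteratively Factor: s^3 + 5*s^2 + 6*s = (s + 3)*(s^2 + 2*s) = s*(s + 3)*(s + 2)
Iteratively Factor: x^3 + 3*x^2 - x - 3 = (x + 1)*(x^2 + 2*x - 3) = (x + 1)*(x + 3)*(x - 1)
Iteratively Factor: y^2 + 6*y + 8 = (y + 4)*(y + 2)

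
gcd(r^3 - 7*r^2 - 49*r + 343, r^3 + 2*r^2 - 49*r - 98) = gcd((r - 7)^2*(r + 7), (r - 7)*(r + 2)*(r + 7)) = r^2 - 49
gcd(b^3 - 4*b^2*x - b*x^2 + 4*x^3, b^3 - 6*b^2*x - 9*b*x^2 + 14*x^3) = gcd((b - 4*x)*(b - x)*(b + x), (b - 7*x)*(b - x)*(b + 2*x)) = -b + x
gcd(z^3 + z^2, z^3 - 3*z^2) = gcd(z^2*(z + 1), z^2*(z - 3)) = z^2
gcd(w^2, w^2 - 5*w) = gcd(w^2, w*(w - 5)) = w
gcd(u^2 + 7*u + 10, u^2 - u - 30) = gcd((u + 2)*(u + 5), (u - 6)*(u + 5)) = u + 5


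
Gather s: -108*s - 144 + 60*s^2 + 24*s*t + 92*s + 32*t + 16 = 60*s^2 + s*(24*t - 16) + 32*t - 128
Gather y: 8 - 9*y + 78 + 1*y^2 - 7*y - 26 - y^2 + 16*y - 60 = 0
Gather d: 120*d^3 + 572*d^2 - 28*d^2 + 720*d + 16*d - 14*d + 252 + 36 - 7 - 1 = 120*d^3 + 544*d^2 + 722*d + 280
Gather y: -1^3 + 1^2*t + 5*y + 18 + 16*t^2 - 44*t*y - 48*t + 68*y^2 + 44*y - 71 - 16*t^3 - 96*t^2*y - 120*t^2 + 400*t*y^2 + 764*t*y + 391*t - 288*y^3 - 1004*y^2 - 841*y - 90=-16*t^3 - 104*t^2 + 344*t - 288*y^3 + y^2*(400*t - 936) + y*(-96*t^2 + 720*t - 792) - 144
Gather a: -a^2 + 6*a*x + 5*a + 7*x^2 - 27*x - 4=-a^2 + a*(6*x + 5) + 7*x^2 - 27*x - 4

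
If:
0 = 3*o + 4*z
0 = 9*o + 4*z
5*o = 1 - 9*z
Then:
No Solution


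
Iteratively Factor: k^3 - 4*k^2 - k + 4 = (k - 4)*(k^2 - 1) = (k - 4)*(k - 1)*(k + 1)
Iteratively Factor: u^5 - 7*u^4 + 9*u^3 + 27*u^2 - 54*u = (u - 3)*(u^4 - 4*u^3 - 3*u^2 + 18*u) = (u - 3)*(u + 2)*(u^3 - 6*u^2 + 9*u) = (u - 3)^2*(u + 2)*(u^2 - 3*u) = (u - 3)^3*(u + 2)*(u)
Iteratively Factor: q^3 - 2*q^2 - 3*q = (q)*(q^2 - 2*q - 3) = q*(q + 1)*(q - 3)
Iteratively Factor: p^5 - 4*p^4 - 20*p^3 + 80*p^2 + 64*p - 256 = (p + 4)*(p^4 - 8*p^3 + 12*p^2 + 32*p - 64) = (p - 4)*(p + 4)*(p^3 - 4*p^2 - 4*p + 16) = (p - 4)*(p + 2)*(p + 4)*(p^2 - 6*p + 8) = (p - 4)^2*(p + 2)*(p + 4)*(p - 2)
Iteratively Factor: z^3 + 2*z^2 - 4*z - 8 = (z + 2)*(z^2 - 4) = (z - 2)*(z + 2)*(z + 2)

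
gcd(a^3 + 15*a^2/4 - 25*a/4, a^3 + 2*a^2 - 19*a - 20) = a + 5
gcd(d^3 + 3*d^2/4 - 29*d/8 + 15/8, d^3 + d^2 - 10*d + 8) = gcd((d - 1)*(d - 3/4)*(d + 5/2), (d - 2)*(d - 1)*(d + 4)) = d - 1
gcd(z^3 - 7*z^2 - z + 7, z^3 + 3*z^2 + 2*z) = z + 1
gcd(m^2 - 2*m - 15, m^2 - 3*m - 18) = m + 3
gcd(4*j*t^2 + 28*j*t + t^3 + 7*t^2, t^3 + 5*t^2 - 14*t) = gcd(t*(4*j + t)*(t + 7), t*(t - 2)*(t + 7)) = t^2 + 7*t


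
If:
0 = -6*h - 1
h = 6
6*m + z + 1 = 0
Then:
No Solution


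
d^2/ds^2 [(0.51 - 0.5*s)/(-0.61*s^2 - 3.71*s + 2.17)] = ((0.5*s - 0.51)*(1.22*s + 3.71)*(2.44*s + 7.42) - (1.83*s + 3.0878)*(0.61*s^2 + 3.71*s - 2.17))/(0.61*s^2 + 3.71*s - 2.17)^3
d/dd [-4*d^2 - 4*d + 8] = -8*d - 4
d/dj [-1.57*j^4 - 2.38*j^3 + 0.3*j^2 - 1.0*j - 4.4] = -6.28*j^3 - 7.14*j^2 + 0.6*j - 1.0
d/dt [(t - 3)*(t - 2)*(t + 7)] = 3*t^2 + 4*t - 29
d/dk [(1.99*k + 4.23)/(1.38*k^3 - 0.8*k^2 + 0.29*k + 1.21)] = (-5.4924*k^3 - 15.9202*k^2 + 6.768*k + 1.1812)/(1.9044*k^6 - 2.208*k^5 + 1.4404*k^4 + 2.8756*k^3 - 1.8519*k^2 + 0.7018*k + 1.4641)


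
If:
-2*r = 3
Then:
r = -3/2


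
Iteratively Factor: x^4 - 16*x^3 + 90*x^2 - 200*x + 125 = (x - 1)*(x^3 - 15*x^2 + 75*x - 125) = (x - 5)*(x - 1)*(x^2 - 10*x + 25) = (x - 5)^2*(x - 1)*(x - 5)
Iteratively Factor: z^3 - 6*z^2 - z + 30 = (z - 5)*(z^2 - z - 6) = (z - 5)*(z - 3)*(z + 2)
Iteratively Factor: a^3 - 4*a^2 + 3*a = (a)*(a^2 - 4*a + 3) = a*(a - 3)*(a - 1)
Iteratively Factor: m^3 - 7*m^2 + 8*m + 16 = (m - 4)*(m^2 - 3*m - 4) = (m - 4)^2*(m + 1)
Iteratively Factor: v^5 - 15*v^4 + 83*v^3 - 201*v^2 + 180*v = (v - 4)*(v^4 - 11*v^3 + 39*v^2 - 45*v) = v*(v - 4)*(v^3 - 11*v^2 + 39*v - 45) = v*(v - 4)*(v - 3)*(v^2 - 8*v + 15) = v*(v - 5)*(v - 4)*(v - 3)*(v - 3)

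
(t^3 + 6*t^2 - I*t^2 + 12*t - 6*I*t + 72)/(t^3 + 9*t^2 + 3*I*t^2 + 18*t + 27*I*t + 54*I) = (t - 4*I)/(t + 3)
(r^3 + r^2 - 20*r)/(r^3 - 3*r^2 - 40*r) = (r - 4)/(r - 8)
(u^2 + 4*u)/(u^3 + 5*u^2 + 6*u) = (u + 4)/(u^2 + 5*u + 6)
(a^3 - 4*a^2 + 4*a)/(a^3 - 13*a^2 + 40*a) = (a^2 - 4*a + 4)/(a^2 - 13*a + 40)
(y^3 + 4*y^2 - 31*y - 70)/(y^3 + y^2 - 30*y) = (y^2 + 9*y + 14)/(y*(y + 6))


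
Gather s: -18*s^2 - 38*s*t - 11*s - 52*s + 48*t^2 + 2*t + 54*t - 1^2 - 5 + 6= -18*s^2 + s*(-38*t - 63) + 48*t^2 + 56*t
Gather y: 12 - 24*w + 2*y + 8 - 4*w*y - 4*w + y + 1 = -28*w + y*(3 - 4*w) + 21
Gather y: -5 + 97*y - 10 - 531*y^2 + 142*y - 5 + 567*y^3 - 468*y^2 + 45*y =567*y^3 - 999*y^2 + 284*y - 20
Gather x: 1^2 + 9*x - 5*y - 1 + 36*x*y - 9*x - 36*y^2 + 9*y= 36*x*y - 36*y^2 + 4*y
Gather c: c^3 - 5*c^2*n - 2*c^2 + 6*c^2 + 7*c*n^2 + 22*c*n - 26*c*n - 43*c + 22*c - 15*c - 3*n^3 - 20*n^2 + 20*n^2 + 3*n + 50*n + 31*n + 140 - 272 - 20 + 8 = c^3 + c^2*(4 - 5*n) + c*(7*n^2 - 4*n - 36) - 3*n^3 + 84*n - 144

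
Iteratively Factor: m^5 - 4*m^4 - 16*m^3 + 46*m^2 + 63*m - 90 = (m - 5)*(m^4 + m^3 - 11*m^2 - 9*m + 18) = (m - 5)*(m + 3)*(m^3 - 2*m^2 - 5*m + 6) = (m - 5)*(m - 1)*(m + 3)*(m^2 - m - 6) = (m - 5)*(m - 3)*(m - 1)*(m + 3)*(m + 2)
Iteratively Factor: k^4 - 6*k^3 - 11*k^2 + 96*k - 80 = (k - 1)*(k^3 - 5*k^2 - 16*k + 80) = (k - 5)*(k - 1)*(k^2 - 16) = (k - 5)*(k - 4)*(k - 1)*(k + 4)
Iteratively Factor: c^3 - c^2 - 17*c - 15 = (c + 3)*(c^2 - 4*c - 5) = (c + 1)*(c + 3)*(c - 5)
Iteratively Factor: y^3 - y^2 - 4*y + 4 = (y - 1)*(y^2 - 4) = (y - 2)*(y - 1)*(y + 2)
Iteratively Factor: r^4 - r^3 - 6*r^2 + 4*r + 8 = (r - 2)*(r^3 + r^2 - 4*r - 4) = (r - 2)^2*(r^2 + 3*r + 2) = (r - 2)^2*(r + 1)*(r + 2)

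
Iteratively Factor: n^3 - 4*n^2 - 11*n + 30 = (n + 3)*(n^2 - 7*n + 10) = (n - 5)*(n + 3)*(n - 2)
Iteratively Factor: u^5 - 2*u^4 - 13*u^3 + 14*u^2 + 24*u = (u)*(u^4 - 2*u^3 - 13*u^2 + 14*u + 24) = u*(u + 1)*(u^3 - 3*u^2 - 10*u + 24) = u*(u - 4)*(u + 1)*(u^2 + u - 6) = u*(u - 4)*(u - 2)*(u + 1)*(u + 3)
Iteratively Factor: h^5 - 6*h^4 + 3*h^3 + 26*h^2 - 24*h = (h)*(h^4 - 6*h^3 + 3*h^2 + 26*h - 24) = h*(h - 4)*(h^3 - 2*h^2 - 5*h + 6) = h*(h - 4)*(h - 1)*(h^2 - h - 6) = h*(h - 4)*(h - 1)*(h + 2)*(h - 3)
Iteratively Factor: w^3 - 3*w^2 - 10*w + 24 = (w - 2)*(w^2 - w - 12) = (w - 2)*(w + 3)*(w - 4)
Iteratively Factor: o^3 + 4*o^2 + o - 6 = (o + 2)*(o^2 + 2*o - 3) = (o - 1)*(o + 2)*(o + 3)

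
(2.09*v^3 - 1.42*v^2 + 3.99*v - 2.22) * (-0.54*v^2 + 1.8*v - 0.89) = -1.1286*v^5 + 4.5288*v^4 - 6.5707*v^3 + 9.6446*v^2 - 7.5471*v + 1.9758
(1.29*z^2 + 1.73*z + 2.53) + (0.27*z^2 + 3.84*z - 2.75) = 1.56*z^2 + 5.57*z - 0.22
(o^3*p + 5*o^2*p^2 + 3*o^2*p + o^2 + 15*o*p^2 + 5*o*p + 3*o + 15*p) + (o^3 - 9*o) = o^3*p + o^3 + 5*o^2*p^2 + 3*o^2*p + o^2 + 15*o*p^2 + 5*o*p - 6*o + 15*p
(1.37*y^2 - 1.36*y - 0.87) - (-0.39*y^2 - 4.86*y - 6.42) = 1.76*y^2 + 3.5*y + 5.55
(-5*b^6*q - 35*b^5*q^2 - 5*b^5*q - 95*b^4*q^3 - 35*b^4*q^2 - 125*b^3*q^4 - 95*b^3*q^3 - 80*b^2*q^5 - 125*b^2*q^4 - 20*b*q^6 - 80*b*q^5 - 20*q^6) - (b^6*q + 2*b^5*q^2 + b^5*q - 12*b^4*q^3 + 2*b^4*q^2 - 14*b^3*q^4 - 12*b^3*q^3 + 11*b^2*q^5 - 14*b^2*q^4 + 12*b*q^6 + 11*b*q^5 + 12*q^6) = -6*b^6*q - 37*b^5*q^2 - 6*b^5*q - 83*b^4*q^3 - 37*b^4*q^2 - 111*b^3*q^4 - 83*b^3*q^3 - 91*b^2*q^5 - 111*b^2*q^4 - 32*b*q^6 - 91*b*q^5 - 32*q^6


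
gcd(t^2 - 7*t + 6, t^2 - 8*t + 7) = t - 1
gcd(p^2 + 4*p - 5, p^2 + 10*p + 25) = p + 5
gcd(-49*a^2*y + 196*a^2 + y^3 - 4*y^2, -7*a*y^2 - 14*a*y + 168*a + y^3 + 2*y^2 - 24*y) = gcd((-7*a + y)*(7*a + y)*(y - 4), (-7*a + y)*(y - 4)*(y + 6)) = -7*a*y + 28*a + y^2 - 4*y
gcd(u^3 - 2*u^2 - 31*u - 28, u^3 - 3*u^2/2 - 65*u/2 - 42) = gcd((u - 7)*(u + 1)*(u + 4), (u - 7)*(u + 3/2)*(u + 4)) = u^2 - 3*u - 28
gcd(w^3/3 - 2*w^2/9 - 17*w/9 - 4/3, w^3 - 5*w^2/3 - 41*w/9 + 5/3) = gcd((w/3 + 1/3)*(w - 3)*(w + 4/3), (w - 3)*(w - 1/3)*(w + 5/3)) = w - 3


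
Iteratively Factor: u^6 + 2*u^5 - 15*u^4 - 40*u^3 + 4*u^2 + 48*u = (u + 2)*(u^5 - 15*u^3 - 10*u^2 + 24*u) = (u + 2)^2*(u^4 - 2*u^3 - 11*u^2 + 12*u) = (u + 2)^2*(u + 3)*(u^3 - 5*u^2 + 4*u) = (u - 1)*(u + 2)^2*(u + 3)*(u^2 - 4*u) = u*(u - 1)*(u + 2)^2*(u + 3)*(u - 4)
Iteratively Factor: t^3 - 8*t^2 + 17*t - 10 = (t - 2)*(t^2 - 6*t + 5) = (t - 2)*(t - 1)*(t - 5)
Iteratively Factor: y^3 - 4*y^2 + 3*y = (y - 1)*(y^2 - 3*y) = (y - 3)*(y - 1)*(y)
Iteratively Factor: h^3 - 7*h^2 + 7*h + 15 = (h + 1)*(h^2 - 8*h + 15) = (h - 5)*(h + 1)*(h - 3)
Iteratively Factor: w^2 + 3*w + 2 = (w + 2)*(w + 1)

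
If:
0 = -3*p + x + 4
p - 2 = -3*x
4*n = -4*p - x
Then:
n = -29/20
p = 7/5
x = 1/5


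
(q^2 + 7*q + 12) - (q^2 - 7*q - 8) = 14*q + 20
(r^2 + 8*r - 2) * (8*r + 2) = 8*r^3 + 66*r^2 - 4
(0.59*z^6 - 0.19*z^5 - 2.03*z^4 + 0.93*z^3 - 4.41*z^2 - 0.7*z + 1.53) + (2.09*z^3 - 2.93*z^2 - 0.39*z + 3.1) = 0.59*z^6 - 0.19*z^5 - 2.03*z^4 + 3.02*z^3 - 7.34*z^2 - 1.09*z + 4.63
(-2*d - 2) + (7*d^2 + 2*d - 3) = 7*d^2 - 5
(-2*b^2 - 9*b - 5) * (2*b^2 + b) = -4*b^4 - 20*b^3 - 19*b^2 - 5*b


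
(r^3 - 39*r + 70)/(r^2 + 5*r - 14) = r - 5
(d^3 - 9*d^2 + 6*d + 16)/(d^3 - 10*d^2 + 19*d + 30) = (d^2 - 10*d + 16)/(d^2 - 11*d + 30)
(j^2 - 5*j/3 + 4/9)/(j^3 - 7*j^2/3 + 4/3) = (9*j^2 - 15*j + 4)/(3*(3*j^3 - 7*j^2 + 4))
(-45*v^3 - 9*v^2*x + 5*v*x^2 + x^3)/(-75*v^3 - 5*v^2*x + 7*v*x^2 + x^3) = (3*v + x)/(5*v + x)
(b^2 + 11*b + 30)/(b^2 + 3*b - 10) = (b + 6)/(b - 2)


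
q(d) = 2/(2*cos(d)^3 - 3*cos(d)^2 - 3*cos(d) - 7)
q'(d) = 2*(6*sin(d)*cos(d)^2 - 6*sin(d)*cos(d) - 3*sin(d))/(2*cos(d)^3 - 3*cos(d)^2 - 3*cos(d) - 7)^2 = 24*(-2*cos(d) + cos(2*d))*sin(d)/(3*cos(d) + 3*cos(2*d) - cos(3*d) + 17)^2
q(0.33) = -0.18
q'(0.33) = -0.02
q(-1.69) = -0.30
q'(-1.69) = 0.10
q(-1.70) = -0.30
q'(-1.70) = 0.09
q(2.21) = -0.30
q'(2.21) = 0.10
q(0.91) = -0.21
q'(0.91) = -0.08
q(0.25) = -0.18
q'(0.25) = -0.01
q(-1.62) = -0.29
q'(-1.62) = 0.11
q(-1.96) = -0.31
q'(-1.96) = -0.01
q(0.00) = -0.18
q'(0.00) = 0.00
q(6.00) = -0.18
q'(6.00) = 0.02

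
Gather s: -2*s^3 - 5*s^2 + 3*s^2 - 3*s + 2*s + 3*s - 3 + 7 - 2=-2*s^3 - 2*s^2 + 2*s + 2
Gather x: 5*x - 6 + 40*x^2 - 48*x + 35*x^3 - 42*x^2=35*x^3 - 2*x^2 - 43*x - 6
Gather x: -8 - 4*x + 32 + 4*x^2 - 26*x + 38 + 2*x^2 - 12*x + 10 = 6*x^2 - 42*x + 72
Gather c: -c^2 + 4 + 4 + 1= 9 - c^2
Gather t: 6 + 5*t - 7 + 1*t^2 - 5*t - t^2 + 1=0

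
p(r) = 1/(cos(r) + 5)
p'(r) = sin(r)/(cos(r) + 5)^2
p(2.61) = 0.24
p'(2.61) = 0.03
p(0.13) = 0.17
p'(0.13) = 0.00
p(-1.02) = 0.18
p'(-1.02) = -0.03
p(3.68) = 0.24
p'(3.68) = -0.03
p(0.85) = 0.18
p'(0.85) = 0.02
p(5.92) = 0.17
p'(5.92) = -0.01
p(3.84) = 0.24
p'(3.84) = -0.04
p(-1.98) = 0.22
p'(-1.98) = -0.04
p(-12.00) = 0.17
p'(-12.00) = 0.02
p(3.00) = 0.25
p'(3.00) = 0.01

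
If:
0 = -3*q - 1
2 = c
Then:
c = 2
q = -1/3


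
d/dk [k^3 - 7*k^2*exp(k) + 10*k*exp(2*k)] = -7*k^2*exp(k) + 3*k^2 + 20*k*exp(2*k) - 14*k*exp(k) + 10*exp(2*k)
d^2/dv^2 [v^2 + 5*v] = 2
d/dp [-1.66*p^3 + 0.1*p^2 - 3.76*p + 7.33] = -4.98*p^2 + 0.2*p - 3.76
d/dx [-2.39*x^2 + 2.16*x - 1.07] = 2.16 - 4.78*x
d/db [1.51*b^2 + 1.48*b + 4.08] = 3.02*b + 1.48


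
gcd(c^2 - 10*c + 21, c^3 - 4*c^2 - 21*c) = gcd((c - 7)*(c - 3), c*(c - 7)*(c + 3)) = c - 7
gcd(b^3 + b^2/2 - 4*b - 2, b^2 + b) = 1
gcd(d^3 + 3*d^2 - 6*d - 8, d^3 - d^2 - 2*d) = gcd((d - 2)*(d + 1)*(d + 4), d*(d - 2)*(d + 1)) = d^2 - d - 2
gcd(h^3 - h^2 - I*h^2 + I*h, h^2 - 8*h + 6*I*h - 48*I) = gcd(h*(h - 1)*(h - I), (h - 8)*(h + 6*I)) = 1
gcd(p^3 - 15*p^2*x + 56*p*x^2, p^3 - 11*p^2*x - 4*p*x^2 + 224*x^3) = p^2 - 15*p*x + 56*x^2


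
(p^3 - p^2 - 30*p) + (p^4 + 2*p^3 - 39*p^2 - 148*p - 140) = p^4 + 3*p^3 - 40*p^2 - 178*p - 140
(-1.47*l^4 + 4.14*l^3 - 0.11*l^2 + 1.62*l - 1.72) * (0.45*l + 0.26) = -0.6615*l^5 + 1.4808*l^4 + 1.0269*l^3 + 0.7004*l^2 - 0.3528*l - 0.4472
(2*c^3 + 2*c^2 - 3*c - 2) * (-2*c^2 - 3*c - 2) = -4*c^5 - 10*c^4 - 4*c^3 + 9*c^2 + 12*c + 4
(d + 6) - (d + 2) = 4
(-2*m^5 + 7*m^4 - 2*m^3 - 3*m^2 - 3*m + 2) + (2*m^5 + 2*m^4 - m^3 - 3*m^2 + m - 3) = 9*m^4 - 3*m^3 - 6*m^2 - 2*m - 1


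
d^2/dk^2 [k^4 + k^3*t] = 6*k*(2*k + t)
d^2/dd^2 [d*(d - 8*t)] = 2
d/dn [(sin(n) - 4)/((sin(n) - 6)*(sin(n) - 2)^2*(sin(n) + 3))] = (-3*sin(n)^3 + 24*sin(n)^2 - 34*sin(n) - 84)*cos(n)/((sin(n) - 6)^2*(sin(n) - 2)^3*(sin(n) + 3)^2)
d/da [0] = 0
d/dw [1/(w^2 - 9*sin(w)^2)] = 2*(-w + 9*sin(2*w)/2)/(w^2 - 9*sin(w)^2)^2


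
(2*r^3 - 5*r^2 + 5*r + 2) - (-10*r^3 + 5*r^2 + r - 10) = 12*r^3 - 10*r^2 + 4*r + 12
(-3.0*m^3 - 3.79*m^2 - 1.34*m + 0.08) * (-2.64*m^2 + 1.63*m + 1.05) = 7.92*m^5 + 5.1156*m^4 - 5.7901*m^3 - 6.3749*m^2 - 1.2766*m + 0.084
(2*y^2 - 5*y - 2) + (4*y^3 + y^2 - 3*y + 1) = 4*y^3 + 3*y^2 - 8*y - 1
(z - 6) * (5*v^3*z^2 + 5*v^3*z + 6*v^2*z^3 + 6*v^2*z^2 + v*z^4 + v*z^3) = 5*v^3*z^3 - 25*v^3*z^2 - 30*v^3*z + 6*v^2*z^4 - 30*v^2*z^3 - 36*v^2*z^2 + v*z^5 - 5*v*z^4 - 6*v*z^3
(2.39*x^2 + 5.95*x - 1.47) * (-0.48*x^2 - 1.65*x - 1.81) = -1.1472*x^4 - 6.7995*x^3 - 13.4378*x^2 - 8.344*x + 2.6607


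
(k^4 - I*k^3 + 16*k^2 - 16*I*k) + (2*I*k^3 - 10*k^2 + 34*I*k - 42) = k^4 + I*k^3 + 6*k^2 + 18*I*k - 42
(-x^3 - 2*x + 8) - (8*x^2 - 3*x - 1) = -x^3 - 8*x^2 + x + 9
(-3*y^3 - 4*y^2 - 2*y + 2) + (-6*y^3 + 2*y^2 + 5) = -9*y^3 - 2*y^2 - 2*y + 7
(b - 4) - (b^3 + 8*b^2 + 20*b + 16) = -b^3 - 8*b^2 - 19*b - 20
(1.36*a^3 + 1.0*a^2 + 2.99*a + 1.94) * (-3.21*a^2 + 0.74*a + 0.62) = -4.3656*a^5 - 2.2036*a^4 - 8.0147*a^3 - 3.3948*a^2 + 3.2894*a + 1.2028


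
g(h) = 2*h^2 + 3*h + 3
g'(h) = 4*h + 3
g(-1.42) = 2.77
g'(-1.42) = -2.68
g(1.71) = 13.98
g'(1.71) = 9.84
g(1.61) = 13.01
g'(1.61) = 9.44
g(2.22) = 19.52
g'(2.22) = 11.88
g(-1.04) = 2.04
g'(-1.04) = -1.16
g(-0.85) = 1.90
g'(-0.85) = -0.40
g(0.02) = 3.06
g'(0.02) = 3.08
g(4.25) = 51.88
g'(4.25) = 20.00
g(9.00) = 192.00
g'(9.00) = 39.00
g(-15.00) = 408.00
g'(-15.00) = -57.00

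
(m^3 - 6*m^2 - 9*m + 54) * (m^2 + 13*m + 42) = m^5 + 7*m^4 - 45*m^3 - 315*m^2 + 324*m + 2268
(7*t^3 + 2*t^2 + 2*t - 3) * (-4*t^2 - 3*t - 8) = -28*t^5 - 29*t^4 - 70*t^3 - 10*t^2 - 7*t + 24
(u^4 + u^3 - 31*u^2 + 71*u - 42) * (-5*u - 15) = -5*u^5 - 20*u^4 + 140*u^3 + 110*u^2 - 855*u + 630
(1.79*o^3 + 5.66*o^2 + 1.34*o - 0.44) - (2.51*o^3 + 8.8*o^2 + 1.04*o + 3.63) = -0.72*o^3 - 3.14*o^2 + 0.3*o - 4.07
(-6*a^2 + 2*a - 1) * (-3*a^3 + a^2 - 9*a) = 18*a^5 - 12*a^4 + 59*a^3 - 19*a^2 + 9*a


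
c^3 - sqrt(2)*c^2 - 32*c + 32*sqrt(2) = (c - 4*sqrt(2))*(c - sqrt(2))*(c + 4*sqrt(2))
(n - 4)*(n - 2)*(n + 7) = n^3 + n^2 - 34*n + 56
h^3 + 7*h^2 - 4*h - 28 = (h - 2)*(h + 2)*(h + 7)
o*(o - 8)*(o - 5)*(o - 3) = o^4 - 16*o^3 + 79*o^2 - 120*o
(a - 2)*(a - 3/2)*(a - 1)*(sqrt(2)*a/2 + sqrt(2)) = sqrt(2)*a^4/2 - 5*sqrt(2)*a^3/4 - 5*sqrt(2)*a^2/4 + 5*sqrt(2)*a - 3*sqrt(2)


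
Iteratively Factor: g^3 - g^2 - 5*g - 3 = (g + 1)*(g^2 - 2*g - 3) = (g + 1)^2*(g - 3)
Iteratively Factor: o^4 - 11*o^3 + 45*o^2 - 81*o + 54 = (o - 3)*(o^3 - 8*o^2 + 21*o - 18) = (o - 3)^2*(o^2 - 5*o + 6) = (o - 3)^3*(o - 2)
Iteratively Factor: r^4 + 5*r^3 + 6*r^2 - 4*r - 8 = (r - 1)*(r^3 + 6*r^2 + 12*r + 8) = (r - 1)*(r + 2)*(r^2 + 4*r + 4) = (r - 1)*(r + 2)^2*(r + 2)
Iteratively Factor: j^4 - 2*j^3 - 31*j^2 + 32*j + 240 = (j - 5)*(j^3 + 3*j^2 - 16*j - 48) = (j - 5)*(j - 4)*(j^2 + 7*j + 12) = (j - 5)*(j - 4)*(j + 4)*(j + 3)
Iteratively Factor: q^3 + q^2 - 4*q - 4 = (q - 2)*(q^2 + 3*q + 2) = (q - 2)*(q + 2)*(q + 1)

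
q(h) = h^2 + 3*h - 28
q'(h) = 2*h + 3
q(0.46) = -26.41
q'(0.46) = 3.92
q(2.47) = -14.49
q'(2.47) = 7.94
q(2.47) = -14.49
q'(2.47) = 7.94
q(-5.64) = -13.11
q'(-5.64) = -8.28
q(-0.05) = -28.15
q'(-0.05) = 2.90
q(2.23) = -16.34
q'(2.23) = 7.46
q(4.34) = 3.86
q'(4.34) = 11.68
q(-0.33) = -28.88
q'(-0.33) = 2.34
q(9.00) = 80.00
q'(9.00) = 21.00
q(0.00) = -28.00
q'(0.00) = 3.00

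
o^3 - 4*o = o*(o - 2)*(o + 2)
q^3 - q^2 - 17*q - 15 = (q - 5)*(q + 1)*(q + 3)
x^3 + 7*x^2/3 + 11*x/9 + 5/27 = (x + 1/3)^2*(x + 5/3)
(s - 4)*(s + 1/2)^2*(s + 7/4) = s^4 - 5*s^3/4 - 9*s^2 - 121*s/16 - 7/4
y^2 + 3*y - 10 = (y - 2)*(y + 5)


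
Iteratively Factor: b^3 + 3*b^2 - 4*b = (b + 4)*(b^2 - b) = b*(b + 4)*(b - 1)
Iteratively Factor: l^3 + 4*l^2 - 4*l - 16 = (l + 2)*(l^2 + 2*l - 8) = (l - 2)*(l + 2)*(l + 4)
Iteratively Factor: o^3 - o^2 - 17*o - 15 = (o + 3)*(o^2 - 4*o - 5) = (o + 1)*(o + 3)*(o - 5)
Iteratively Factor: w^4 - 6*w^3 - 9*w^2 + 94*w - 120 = (w - 2)*(w^3 - 4*w^2 - 17*w + 60) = (w - 2)*(w + 4)*(w^2 - 8*w + 15) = (w - 3)*(w - 2)*(w + 4)*(w - 5)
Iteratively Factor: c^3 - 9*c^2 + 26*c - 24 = (c - 4)*(c^2 - 5*c + 6) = (c - 4)*(c - 3)*(c - 2)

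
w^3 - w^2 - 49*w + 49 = (w - 7)*(w - 1)*(w + 7)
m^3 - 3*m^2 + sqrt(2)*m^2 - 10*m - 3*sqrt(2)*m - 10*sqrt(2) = (m - 5)*(m + 2)*(m + sqrt(2))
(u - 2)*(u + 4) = u^2 + 2*u - 8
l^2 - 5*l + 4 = (l - 4)*(l - 1)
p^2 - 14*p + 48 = (p - 8)*(p - 6)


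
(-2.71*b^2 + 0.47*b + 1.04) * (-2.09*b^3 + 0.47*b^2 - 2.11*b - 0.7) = 5.6639*b^5 - 2.256*b^4 + 3.7654*b^3 + 1.3941*b^2 - 2.5234*b - 0.728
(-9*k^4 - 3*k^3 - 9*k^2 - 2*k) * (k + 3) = -9*k^5 - 30*k^4 - 18*k^3 - 29*k^2 - 6*k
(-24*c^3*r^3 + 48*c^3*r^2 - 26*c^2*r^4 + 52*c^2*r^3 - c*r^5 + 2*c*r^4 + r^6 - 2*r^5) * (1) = -24*c^3*r^3 + 48*c^3*r^2 - 26*c^2*r^4 + 52*c^2*r^3 - c*r^5 + 2*c*r^4 + r^6 - 2*r^5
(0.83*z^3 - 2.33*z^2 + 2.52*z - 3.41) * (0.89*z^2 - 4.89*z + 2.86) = 0.7387*z^5 - 6.1324*z^4 + 16.0103*z^3 - 22.0215*z^2 + 23.8821*z - 9.7526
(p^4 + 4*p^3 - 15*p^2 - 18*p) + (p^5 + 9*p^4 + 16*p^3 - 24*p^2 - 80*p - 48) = p^5 + 10*p^4 + 20*p^3 - 39*p^2 - 98*p - 48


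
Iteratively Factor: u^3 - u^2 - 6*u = (u + 2)*(u^2 - 3*u) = (u - 3)*(u + 2)*(u)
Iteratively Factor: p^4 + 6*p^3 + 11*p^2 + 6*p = (p)*(p^3 + 6*p^2 + 11*p + 6) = p*(p + 1)*(p^2 + 5*p + 6) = p*(p + 1)*(p + 3)*(p + 2)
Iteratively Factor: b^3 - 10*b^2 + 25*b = (b)*(b^2 - 10*b + 25) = b*(b - 5)*(b - 5)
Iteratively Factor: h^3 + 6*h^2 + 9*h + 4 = (h + 1)*(h^2 + 5*h + 4) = (h + 1)*(h + 4)*(h + 1)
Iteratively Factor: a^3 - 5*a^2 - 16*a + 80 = (a - 4)*(a^2 - a - 20) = (a - 4)*(a + 4)*(a - 5)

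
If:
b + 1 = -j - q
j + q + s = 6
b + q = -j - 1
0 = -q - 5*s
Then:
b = s - 7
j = 4*s + 6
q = -5*s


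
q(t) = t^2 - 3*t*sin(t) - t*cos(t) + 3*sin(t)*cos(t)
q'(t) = t*sin(t) - 3*t*cos(t) + 2*t - 3*sin(t)^2 - 3*sin(t) + 3*cos(t)^2 - cos(t)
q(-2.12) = -0.70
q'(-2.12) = -4.04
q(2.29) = 0.10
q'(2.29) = 8.83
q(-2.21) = -0.32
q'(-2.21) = -4.46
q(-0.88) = -2.17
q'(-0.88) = 1.71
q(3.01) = 10.47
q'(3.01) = 18.86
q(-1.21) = -2.50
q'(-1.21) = 0.20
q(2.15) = -0.97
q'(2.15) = 6.46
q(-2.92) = 4.40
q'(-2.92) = -9.40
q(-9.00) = 62.80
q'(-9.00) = -34.76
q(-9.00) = 62.80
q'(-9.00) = -34.76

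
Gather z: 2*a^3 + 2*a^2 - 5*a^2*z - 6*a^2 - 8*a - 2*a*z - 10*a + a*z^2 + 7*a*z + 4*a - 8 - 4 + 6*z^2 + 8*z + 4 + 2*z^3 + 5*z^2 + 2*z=2*a^3 - 4*a^2 - 14*a + 2*z^3 + z^2*(a + 11) + z*(-5*a^2 + 5*a + 10) - 8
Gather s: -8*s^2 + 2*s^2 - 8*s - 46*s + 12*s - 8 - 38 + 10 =-6*s^2 - 42*s - 36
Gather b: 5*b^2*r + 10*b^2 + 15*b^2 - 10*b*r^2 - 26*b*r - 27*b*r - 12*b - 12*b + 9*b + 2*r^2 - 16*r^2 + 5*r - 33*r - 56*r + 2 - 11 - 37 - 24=b^2*(5*r + 25) + b*(-10*r^2 - 53*r - 15) - 14*r^2 - 84*r - 70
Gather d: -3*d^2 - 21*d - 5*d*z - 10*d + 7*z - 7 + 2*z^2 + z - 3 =-3*d^2 + d*(-5*z - 31) + 2*z^2 + 8*z - 10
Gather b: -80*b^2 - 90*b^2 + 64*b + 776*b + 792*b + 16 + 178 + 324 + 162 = -170*b^2 + 1632*b + 680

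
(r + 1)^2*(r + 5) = r^3 + 7*r^2 + 11*r + 5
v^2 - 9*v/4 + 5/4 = (v - 5/4)*(v - 1)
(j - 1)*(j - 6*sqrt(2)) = j^2 - 6*sqrt(2)*j - j + 6*sqrt(2)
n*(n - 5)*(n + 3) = n^3 - 2*n^2 - 15*n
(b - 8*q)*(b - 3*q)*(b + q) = b^3 - 10*b^2*q + 13*b*q^2 + 24*q^3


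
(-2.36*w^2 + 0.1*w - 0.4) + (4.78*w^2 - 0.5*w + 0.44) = 2.42*w^2 - 0.4*w + 0.04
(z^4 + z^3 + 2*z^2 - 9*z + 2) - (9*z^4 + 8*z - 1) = -8*z^4 + z^3 + 2*z^2 - 17*z + 3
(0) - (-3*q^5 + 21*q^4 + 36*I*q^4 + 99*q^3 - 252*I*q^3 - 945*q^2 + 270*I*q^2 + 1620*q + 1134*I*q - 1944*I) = 3*q^5 - 21*q^4 - 36*I*q^4 - 99*q^3 + 252*I*q^3 + 945*q^2 - 270*I*q^2 - 1620*q - 1134*I*q + 1944*I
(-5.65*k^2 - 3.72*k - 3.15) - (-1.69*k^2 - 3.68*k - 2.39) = -3.96*k^2 - 0.04*k - 0.76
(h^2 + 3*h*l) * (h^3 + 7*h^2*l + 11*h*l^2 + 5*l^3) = h^5 + 10*h^4*l + 32*h^3*l^2 + 38*h^2*l^3 + 15*h*l^4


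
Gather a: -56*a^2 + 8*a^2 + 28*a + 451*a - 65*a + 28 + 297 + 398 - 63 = -48*a^2 + 414*a + 660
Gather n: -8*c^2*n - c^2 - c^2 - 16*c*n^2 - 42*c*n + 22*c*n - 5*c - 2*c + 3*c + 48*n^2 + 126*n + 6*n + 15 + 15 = -2*c^2 - 4*c + n^2*(48 - 16*c) + n*(-8*c^2 - 20*c + 132) + 30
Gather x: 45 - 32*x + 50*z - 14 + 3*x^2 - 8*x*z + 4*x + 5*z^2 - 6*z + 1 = 3*x^2 + x*(-8*z - 28) + 5*z^2 + 44*z + 32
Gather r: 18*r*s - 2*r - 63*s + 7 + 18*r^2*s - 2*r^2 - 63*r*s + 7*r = r^2*(18*s - 2) + r*(5 - 45*s) - 63*s + 7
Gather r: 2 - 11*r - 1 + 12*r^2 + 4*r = 12*r^2 - 7*r + 1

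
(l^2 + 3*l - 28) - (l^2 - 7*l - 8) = 10*l - 20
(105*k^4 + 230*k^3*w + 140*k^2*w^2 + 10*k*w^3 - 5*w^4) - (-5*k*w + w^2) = 105*k^4 + 230*k^3*w + 140*k^2*w^2 + 10*k*w^3 + 5*k*w - 5*w^4 - w^2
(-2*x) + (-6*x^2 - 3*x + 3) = -6*x^2 - 5*x + 3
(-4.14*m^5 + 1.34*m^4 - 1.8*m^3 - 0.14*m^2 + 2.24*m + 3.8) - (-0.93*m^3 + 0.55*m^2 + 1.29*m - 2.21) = -4.14*m^5 + 1.34*m^4 - 0.87*m^3 - 0.69*m^2 + 0.95*m + 6.01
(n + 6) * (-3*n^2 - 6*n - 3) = -3*n^3 - 24*n^2 - 39*n - 18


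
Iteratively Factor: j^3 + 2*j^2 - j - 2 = (j - 1)*(j^2 + 3*j + 2) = (j - 1)*(j + 2)*(j + 1)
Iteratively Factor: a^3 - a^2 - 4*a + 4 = (a + 2)*(a^2 - 3*a + 2) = (a - 2)*(a + 2)*(a - 1)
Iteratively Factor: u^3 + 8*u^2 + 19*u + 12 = (u + 4)*(u^2 + 4*u + 3) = (u + 3)*(u + 4)*(u + 1)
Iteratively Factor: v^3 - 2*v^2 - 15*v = (v - 5)*(v^2 + 3*v) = (v - 5)*(v + 3)*(v)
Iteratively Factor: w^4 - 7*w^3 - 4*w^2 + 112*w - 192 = (w - 3)*(w^3 - 4*w^2 - 16*w + 64) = (w - 3)*(w + 4)*(w^2 - 8*w + 16) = (w - 4)*(w - 3)*(w + 4)*(w - 4)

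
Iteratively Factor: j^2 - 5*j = (j)*(j - 5)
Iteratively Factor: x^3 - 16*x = (x + 4)*(x^2 - 4*x) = x*(x + 4)*(x - 4)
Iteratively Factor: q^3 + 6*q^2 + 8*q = (q)*(q^2 + 6*q + 8) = q*(q + 4)*(q + 2)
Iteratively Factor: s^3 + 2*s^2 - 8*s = (s + 4)*(s^2 - 2*s) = (s - 2)*(s + 4)*(s)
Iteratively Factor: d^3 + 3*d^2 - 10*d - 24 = (d - 3)*(d^2 + 6*d + 8) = (d - 3)*(d + 2)*(d + 4)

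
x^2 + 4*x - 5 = (x - 1)*(x + 5)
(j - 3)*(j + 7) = j^2 + 4*j - 21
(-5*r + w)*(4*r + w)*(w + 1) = -20*r^2*w - 20*r^2 - r*w^2 - r*w + w^3 + w^2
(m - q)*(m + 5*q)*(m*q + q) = m^3*q + 4*m^2*q^2 + m^2*q - 5*m*q^3 + 4*m*q^2 - 5*q^3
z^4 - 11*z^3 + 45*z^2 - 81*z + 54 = (z - 3)^3*(z - 2)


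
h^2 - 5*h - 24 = (h - 8)*(h + 3)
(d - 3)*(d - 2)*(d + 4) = d^3 - d^2 - 14*d + 24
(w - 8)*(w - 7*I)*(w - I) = w^3 - 8*w^2 - 8*I*w^2 - 7*w + 64*I*w + 56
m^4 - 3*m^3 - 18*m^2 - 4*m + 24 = (m - 6)*(m - 1)*(m + 2)^2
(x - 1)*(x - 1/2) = x^2 - 3*x/2 + 1/2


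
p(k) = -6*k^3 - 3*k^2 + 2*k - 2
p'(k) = -18*k^2 - 6*k + 2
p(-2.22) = 44.42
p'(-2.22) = -73.39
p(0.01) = -1.98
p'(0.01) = 1.94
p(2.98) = -181.46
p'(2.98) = -175.73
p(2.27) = -83.10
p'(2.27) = -104.37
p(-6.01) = 1180.11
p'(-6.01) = -612.10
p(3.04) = -192.21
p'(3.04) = -182.59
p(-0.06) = -2.13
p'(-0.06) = 2.30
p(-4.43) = 451.90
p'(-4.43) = -324.67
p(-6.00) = 1174.00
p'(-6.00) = -610.00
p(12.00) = -10778.00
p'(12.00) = -2662.00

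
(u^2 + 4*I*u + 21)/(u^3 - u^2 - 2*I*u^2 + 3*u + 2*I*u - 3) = (u + 7*I)/(u^2 + u*(-1 + I) - I)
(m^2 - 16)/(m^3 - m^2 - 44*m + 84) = (m^2 - 16)/(m^3 - m^2 - 44*m + 84)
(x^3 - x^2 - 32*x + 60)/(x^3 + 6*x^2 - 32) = (x^2 + x - 30)/(x^2 + 8*x + 16)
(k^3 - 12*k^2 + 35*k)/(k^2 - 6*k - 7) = k*(k - 5)/(k + 1)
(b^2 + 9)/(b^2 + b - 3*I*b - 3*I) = (b + 3*I)/(b + 1)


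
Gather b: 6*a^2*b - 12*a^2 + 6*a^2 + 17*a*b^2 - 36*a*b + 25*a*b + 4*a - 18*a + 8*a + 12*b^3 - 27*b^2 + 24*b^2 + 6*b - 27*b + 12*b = -6*a^2 - 6*a + 12*b^3 + b^2*(17*a - 3) + b*(6*a^2 - 11*a - 9)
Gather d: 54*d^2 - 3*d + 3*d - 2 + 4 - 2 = 54*d^2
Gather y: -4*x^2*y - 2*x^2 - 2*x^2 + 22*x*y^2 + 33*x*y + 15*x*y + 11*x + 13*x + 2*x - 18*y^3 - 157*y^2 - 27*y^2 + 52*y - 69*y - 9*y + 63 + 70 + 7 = -4*x^2 + 26*x - 18*y^3 + y^2*(22*x - 184) + y*(-4*x^2 + 48*x - 26) + 140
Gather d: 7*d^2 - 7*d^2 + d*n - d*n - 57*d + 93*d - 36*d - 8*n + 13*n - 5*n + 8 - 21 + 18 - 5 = 0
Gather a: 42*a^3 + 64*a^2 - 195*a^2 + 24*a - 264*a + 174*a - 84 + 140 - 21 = 42*a^3 - 131*a^2 - 66*a + 35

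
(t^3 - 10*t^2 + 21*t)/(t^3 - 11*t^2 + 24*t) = (t - 7)/(t - 8)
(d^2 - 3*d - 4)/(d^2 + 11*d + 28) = (d^2 - 3*d - 4)/(d^2 + 11*d + 28)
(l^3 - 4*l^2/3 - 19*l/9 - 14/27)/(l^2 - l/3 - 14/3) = (l^2 + l + 2/9)/(l + 2)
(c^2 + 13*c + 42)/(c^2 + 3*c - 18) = (c + 7)/(c - 3)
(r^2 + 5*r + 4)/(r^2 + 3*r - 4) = (r + 1)/(r - 1)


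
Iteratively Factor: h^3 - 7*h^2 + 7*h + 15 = (h - 3)*(h^2 - 4*h - 5) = (h - 3)*(h + 1)*(h - 5)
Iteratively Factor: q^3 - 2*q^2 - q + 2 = (q - 1)*(q^2 - q - 2) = (q - 2)*(q - 1)*(q + 1)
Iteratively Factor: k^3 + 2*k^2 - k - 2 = (k + 2)*(k^2 - 1) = (k - 1)*(k + 2)*(k + 1)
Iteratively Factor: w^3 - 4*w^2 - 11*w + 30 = (w - 5)*(w^2 + w - 6) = (w - 5)*(w + 3)*(w - 2)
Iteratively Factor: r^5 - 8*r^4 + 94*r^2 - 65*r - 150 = (r - 5)*(r^4 - 3*r^3 - 15*r^2 + 19*r + 30) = (r - 5)*(r - 2)*(r^3 - r^2 - 17*r - 15) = (r - 5)*(r - 2)*(r + 1)*(r^2 - 2*r - 15) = (r - 5)*(r - 2)*(r + 1)*(r + 3)*(r - 5)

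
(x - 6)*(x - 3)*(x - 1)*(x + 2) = x^4 - 8*x^3 + 7*x^2 + 36*x - 36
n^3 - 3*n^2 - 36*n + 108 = (n - 6)*(n - 3)*(n + 6)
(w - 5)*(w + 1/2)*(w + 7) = w^3 + 5*w^2/2 - 34*w - 35/2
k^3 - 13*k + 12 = (k - 3)*(k - 1)*(k + 4)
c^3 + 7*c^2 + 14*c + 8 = (c + 1)*(c + 2)*(c + 4)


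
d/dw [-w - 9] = -1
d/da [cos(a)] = -sin(a)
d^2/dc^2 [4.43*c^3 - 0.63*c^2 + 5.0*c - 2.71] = 26.58*c - 1.26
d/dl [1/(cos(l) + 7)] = sin(l)/(cos(l) + 7)^2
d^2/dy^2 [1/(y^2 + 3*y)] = 2*(-y*(y + 3) + (2*y + 3)^2)/(y^3*(y + 3)^3)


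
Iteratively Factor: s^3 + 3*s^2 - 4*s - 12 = (s + 2)*(s^2 + s - 6) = (s + 2)*(s + 3)*(s - 2)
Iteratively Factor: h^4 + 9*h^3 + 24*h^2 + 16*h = (h + 4)*(h^3 + 5*h^2 + 4*h) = (h + 4)^2*(h^2 + h) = h*(h + 4)^2*(h + 1)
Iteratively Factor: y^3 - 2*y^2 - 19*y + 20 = (y - 5)*(y^2 + 3*y - 4) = (y - 5)*(y + 4)*(y - 1)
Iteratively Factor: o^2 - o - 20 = (o + 4)*(o - 5)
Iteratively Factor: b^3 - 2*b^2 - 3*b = (b)*(b^2 - 2*b - 3) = b*(b - 3)*(b + 1)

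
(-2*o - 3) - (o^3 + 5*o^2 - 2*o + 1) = -o^3 - 5*o^2 - 4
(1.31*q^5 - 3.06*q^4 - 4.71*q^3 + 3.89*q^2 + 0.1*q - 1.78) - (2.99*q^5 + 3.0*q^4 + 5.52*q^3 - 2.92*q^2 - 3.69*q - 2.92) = -1.68*q^5 - 6.06*q^4 - 10.23*q^3 + 6.81*q^2 + 3.79*q + 1.14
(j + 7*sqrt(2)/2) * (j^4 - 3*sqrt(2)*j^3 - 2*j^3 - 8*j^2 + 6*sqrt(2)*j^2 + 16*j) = j^5 - 2*j^4 + sqrt(2)*j^4/2 - 29*j^3 - sqrt(2)*j^3 - 28*sqrt(2)*j^2 + 58*j^2 + 56*sqrt(2)*j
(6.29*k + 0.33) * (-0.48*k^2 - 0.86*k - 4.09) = -3.0192*k^3 - 5.5678*k^2 - 26.0099*k - 1.3497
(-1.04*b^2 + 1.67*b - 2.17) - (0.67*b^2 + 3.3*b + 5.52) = -1.71*b^2 - 1.63*b - 7.69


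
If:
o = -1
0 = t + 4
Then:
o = -1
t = -4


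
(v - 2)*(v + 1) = v^2 - v - 2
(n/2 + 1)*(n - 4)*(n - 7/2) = n^3/2 - 11*n^2/4 - n/2 + 14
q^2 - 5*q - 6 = (q - 6)*(q + 1)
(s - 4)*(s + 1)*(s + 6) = s^3 + 3*s^2 - 22*s - 24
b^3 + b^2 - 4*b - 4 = (b - 2)*(b + 1)*(b + 2)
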